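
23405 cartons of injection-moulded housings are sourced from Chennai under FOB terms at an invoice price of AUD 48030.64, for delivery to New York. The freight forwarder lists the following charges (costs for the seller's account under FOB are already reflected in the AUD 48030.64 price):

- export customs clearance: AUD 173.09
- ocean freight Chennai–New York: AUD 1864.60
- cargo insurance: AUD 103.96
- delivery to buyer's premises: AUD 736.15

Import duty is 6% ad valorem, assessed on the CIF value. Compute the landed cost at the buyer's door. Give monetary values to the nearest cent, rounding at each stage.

Total landed cost: AUD 53735.30

FOB: the seller bears costs until goods are on board at the origin port; the buyer bears freight, insurance and all costs thereafter.
Already in the invoice (seller's account under FOB): export clearance — exclude.
CIF value = FOB price + freight + insurance = 48030.64 + 1864.60 + 103.96 = 49999.20
Import duty = 49999.20 × 6% = 2999.95
Buyer bears: freight 1864.60 + insurance 103.96 + delivery 736.15 + duty 2999.95 = 5704.66
Landed cost = invoice 48030.64 + 5704.66 = 53735.30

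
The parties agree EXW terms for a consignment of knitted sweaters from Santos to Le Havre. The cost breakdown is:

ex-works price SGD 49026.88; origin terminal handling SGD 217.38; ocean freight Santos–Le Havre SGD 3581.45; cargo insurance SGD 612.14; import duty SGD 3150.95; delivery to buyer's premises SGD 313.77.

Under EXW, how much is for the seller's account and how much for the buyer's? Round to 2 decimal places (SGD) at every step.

EXW: the seller makes goods available at their premises; the buyer bears all onward costs.
Seller's account: goods 49026.88 = 49026.88
Buyer's account: origin terminal 217.38 + freight 3581.45 + insurance 612.14 + duty 3150.95 + delivery 313.77 = 7875.69

Seller: SGD 49026.88; buyer: SGD 7875.69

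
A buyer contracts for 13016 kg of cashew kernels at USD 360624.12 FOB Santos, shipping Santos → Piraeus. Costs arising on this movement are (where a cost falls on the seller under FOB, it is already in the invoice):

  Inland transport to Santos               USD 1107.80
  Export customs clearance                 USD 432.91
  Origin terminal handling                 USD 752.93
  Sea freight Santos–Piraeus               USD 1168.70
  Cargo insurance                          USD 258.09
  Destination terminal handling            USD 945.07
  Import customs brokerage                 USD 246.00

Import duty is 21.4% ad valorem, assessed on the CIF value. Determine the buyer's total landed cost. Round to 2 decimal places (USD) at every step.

FOB: the seller bears costs until goods are on board at the origin port; the buyer bears freight, insurance and all costs thereafter.
Already in the invoice (seller's account under FOB): inland to port, export clearance, origin terminal — exclude.
CIF value = FOB price + freight + insurance = 360624.12 + 1168.70 + 258.09 = 362050.91
Import duty = 362050.91 × 21.4% = 77478.89
Buyer bears: freight 1168.70 + insurance 258.09 + destination terminal 945.07 + brokerage 246.00 + duty 77478.89 = 80096.75
Landed cost = invoice 360624.12 + 80096.75 = 440720.87

Total landed cost: USD 440720.87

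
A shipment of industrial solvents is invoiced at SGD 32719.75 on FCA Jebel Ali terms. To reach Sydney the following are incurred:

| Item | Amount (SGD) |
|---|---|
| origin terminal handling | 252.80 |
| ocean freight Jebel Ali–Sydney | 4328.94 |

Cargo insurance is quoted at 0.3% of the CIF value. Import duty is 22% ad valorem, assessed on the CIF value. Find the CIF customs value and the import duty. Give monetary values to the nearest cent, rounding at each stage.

CIF value: SGD 37413.73; import duty: SGD 8231.02

Let C be the CIF value. C = FCA price + pre-shipment costs + freight + 0.3% × C
C − 0.3% × C = 32719.75 + 252.80 + 4328.94
0.997 × C = 37301.49
C = 37301.49 / 0.997 = 37413.73
Insurance premium = 0.3% × 37413.73 = 112.24
Import duty = 37413.73 × 22% = 8231.02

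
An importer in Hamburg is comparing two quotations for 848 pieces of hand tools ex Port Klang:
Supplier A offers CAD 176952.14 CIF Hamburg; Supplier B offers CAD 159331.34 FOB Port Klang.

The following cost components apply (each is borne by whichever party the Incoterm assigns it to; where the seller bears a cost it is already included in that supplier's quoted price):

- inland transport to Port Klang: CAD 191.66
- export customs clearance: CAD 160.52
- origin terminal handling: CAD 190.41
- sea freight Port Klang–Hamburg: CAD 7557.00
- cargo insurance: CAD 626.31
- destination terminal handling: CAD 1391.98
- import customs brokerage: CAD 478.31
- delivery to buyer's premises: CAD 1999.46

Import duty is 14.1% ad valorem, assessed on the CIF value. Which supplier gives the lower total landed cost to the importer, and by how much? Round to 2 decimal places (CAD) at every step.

Supplier A (CIF):
The CIF price already equals the CIF value: 176952.14
Import duty = 176952.14 × 14.1% = 24950.25
Buyer bears (A): 1391.98 + 478.31 + 1999.46 = 3869.75
Landed cost (A) = invoice 176952.14 + 3869.75 + duty 24950.25 = 205772.14
Supplier B (FOB):
CIF value = FOB price + freight + insurance = 159331.34 + 7557.00 + 626.31 = 167514.65
Import duty = 167514.65 × 14.1% = 23619.57
Buyer bears (B): 7557.00 + 626.31 + 1391.98 + 478.31 + 1999.46 = 12053.06
Landed cost (B) = invoice 159331.34 + 12053.06 + duty 23619.57 = 195003.97
Difference = |205772.14 − 195003.97| = 10768.17

Supplier B is cheaper by CAD 10768.17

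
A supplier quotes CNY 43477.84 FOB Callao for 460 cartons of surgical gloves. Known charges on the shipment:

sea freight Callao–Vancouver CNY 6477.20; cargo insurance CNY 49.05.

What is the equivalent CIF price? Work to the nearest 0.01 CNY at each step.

From FOB to CIF, the seller additionally bears: freight, insurance.
CIF price = 43477.84 + 6477.20 + 49.05 = 50004.09

CIF price: CNY 50004.09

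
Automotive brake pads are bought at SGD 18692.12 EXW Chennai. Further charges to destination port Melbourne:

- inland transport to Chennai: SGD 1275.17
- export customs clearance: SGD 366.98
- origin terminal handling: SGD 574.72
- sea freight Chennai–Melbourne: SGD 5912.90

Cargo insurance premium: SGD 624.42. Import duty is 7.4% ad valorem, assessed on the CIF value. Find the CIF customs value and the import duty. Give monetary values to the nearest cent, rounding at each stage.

CIF value: SGD 27446.31; import duty: SGD 2031.03

CIF = EXW price + pre-shipment costs + freight + insurance
CIF = 18692.12 + 1275.17 + 366.98 + 574.72 + 5912.90 + 624.42 = 27446.31
Import duty = 27446.31 × 7.4% = 2031.03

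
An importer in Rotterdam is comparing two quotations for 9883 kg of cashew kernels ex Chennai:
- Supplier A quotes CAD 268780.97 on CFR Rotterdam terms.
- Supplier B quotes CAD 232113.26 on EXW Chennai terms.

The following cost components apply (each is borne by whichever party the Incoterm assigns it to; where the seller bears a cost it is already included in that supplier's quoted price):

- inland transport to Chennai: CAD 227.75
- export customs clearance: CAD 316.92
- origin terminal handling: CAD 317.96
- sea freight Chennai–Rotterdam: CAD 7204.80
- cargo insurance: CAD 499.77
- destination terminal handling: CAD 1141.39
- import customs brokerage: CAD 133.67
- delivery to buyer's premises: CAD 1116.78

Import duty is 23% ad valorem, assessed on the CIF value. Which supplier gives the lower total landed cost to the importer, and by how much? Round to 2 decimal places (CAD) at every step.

Supplier A (CFR):
CIF value = CFR price + insurance = 268780.97 + 499.77 = 269280.74
Import duty = 269280.74 × 23% = 61934.57
Buyer bears (A): 499.77 + 1141.39 + 133.67 + 1116.78 = 2891.61
Landed cost (A) = invoice 268780.97 + 2891.61 + duty 61934.57 = 333607.15
Supplier B (EXW):
CIF value = EXW price + inland to port + export clearance + origin terminal + freight + insurance = 232113.26 + 227.75 + 316.92 + 317.96 + 7204.80 + 499.77 = 240680.46
Import duty = 240680.46 × 23% = 55356.51
Buyer bears (B): 227.75 + 316.92 + 317.96 + 7204.80 + 499.77 + 1141.39 + 133.67 + 1116.78 = 10959.04
Landed cost (B) = invoice 232113.26 + 10959.04 + duty 55356.51 = 298428.81
Difference = |333607.15 − 298428.81| = 35178.34

Supplier B is cheaper by CAD 35178.34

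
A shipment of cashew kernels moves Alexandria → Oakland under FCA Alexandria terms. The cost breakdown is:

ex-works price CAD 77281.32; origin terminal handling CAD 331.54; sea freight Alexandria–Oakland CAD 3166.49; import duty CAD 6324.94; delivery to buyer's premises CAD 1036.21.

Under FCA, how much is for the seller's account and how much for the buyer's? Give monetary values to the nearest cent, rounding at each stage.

FCA: the seller delivers export-cleared goods to the carrier; the buyer bears costs from that point.
Seller's account: goods 77281.32 = 77281.32
Buyer's account: origin terminal 331.54 + freight 3166.49 + duty 6324.94 + delivery 1036.21 = 10859.18

Seller: CAD 77281.32; buyer: CAD 10859.18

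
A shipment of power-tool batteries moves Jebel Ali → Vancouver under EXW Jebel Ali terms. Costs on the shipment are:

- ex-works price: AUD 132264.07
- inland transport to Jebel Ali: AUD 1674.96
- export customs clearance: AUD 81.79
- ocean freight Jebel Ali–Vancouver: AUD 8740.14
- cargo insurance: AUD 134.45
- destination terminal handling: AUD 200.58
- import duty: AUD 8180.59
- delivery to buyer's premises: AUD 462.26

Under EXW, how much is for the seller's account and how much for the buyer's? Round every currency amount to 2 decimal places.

Seller: AUD 132264.07; buyer: AUD 19474.77

EXW: the seller makes goods available at their premises; the buyer bears all onward costs.
Seller's account: goods 132264.07 = 132264.07
Buyer's account: inland to port 1674.96 + export clearance 81.79 + freight 8740.14 + insurance 134.45 + destination terminal 200.58 + duty 8180.59 + delivery 462.26 = 19474.77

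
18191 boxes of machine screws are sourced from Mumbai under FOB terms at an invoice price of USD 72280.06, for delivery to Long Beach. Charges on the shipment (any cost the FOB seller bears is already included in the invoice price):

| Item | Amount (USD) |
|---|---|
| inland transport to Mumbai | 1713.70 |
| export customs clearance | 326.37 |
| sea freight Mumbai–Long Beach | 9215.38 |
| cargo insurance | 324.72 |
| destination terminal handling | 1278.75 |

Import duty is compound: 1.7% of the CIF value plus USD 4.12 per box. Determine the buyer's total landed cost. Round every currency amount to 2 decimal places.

Total landed cost: USD 159436.77

FOB: the seller bears costs until goods are on board at the origin port; the buyer bears freight, insurance and all costs thereafter.
Already in the invoice (seller's account under FOB): inland to port, export clearance — exclude.
CIF value = FOB price + freight + insurance = 72280.06 + 9215.38 + 324.72 = 81820.16
Ad valorem component: 81820.16 × 1.7% = 1390.94
Specific component: 18191 × 4.12 = 74946.92
Import duty = 1390.94 + 74946.92 = 76337.86
Buyer bears: freight 9215.38 + insurance 324.72 + destination terminal 1278.75 + duty 76337.86 = 87156.71
Landed cost = invoice 72280.06 + 87156.71 = 159436.77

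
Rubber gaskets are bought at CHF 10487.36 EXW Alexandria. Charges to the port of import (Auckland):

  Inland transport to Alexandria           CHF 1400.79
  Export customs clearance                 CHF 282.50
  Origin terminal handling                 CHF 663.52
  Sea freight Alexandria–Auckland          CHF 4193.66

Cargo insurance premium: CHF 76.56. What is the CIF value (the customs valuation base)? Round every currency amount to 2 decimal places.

CIF value: CHF 17104.39

CIF = EXW price + pre-shipment costs + freight + insurance
CIF = 10487.36 + 1400.79 + 282.50 + 663.52 + 4193.66 + 76.56 = 17104.39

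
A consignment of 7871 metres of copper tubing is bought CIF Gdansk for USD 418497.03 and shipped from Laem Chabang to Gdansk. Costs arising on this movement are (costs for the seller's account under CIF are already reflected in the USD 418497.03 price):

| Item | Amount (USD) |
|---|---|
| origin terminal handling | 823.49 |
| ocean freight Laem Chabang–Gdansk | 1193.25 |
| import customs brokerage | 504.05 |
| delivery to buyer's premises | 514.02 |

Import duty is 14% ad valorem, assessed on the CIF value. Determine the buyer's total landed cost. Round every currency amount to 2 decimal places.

CIF: the seller pays costs through ocean freight and marine insurance to the destination port.
Already in the invoice (seller's account under CIF): origin terminal, freight — exclude.
The CIF price already equals the CIF value: 418497.03
Import duty = 418497.03 × 14% = 58589.58
Buyer bears: brokerage 504.05 + delivery 514.02 + duty 58589.58 = 59607.65
Landed cost = invoice 418497.03 + 59607.65 = 478104.68

Total landed cost: USD 478104.68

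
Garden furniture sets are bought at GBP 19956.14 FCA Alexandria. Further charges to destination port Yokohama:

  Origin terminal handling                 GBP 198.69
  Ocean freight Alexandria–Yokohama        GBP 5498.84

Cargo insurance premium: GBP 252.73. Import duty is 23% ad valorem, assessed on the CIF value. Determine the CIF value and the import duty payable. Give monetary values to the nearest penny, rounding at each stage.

CIF value: GBP 25906.40; import duty: GBP 5958.47

CIF = FCA price + pre-shipment costs + freight + insurance
CIF = 19956.14 + 198.69 + 5498.84 + 252.73 = 25906.40
Import duty = 25906.40 × 23% = 5958.47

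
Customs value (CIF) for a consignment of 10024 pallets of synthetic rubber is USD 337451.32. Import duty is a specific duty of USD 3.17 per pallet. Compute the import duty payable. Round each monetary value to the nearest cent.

Import duty = 10024 × 3.17 = 31776.08

Import duty: USD 31776.08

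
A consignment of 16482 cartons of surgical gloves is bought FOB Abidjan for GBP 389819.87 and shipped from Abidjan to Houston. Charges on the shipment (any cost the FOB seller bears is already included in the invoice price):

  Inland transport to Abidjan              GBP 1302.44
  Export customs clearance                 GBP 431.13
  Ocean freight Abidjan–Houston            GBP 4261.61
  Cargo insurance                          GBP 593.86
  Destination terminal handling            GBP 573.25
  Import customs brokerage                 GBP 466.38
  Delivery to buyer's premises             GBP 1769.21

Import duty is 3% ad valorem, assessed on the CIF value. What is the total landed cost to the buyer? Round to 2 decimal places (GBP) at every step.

FOB: the seller bears costs until goods are on board at the origin port; the buyer bears freight, insurance and all costs thereafter.
Already in the invoice (seller's account under FOB): inland to port, export clearance — exclude.
CIF value = FOB price + freight + insurance = 389819.87 + 4261.61 + 593.86 = 394675.34
Import duty = 394675.34 × 3% = 11840.26
Buyer bears: freight 4261.61 + insurance 593.86 + destination terminal 573.25 + brokerage 466.38 + delivery 1769.21 + duty 11840.26 = 19504.57
Landed cost = invoice 389819.87 + 19504.57 = 409324.44

Total landed cost: GBP 409324.44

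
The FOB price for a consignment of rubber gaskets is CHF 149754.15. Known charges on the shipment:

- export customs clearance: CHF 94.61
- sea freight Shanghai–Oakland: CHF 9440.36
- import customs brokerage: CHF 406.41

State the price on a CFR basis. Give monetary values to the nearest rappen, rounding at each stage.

CFR price: CHF 159194.51

Not relevant to the conversion: export clearance — on the seller under both FOB and CFR; already in the FOB price and stays in the CFR price. brokerage — on the buyer under both terms; not part of either seller's price.
From FOB to CFR, the seller additionally bears: freight.
CFR price = 149754.15 + 9440.36 = 159194.51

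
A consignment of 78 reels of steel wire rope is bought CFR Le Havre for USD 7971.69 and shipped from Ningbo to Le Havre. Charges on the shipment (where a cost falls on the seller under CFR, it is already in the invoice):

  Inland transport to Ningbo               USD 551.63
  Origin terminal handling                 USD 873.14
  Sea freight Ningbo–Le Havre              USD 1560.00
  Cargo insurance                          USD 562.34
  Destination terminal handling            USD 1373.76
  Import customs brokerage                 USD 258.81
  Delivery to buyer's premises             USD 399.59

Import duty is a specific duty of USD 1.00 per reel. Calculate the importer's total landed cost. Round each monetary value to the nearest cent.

Total landed cost: USD 10644.19

CFR: the seller pays costs through ocean freight to the destination port, but not insurance.
Already in the invoice (seller's account under CFR): inland to port, origin terminal, freight — exclude.
CIF value = CFR price + insurance = 7971.69 + 562.34 = 8534.03
Import duty = 78 × 1.00 = 78.00
Buyer bears: insurance 562.34 + destination terminal 1373.76 + brokerage 258.81 + delivery 399.59 + duty 78.00 = 2672.50
Landed cost = invoice 7971.69 + 2672.50 = 10644.19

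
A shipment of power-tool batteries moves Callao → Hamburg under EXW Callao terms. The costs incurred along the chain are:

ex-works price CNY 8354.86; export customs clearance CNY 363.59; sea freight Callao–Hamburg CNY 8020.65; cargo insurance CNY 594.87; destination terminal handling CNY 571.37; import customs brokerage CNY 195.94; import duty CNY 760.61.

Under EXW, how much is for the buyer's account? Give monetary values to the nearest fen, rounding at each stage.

Buyer's account: CNY 10507.03

EXW: the seller makes goods available at their premises; the buyer bears all onward costs.
Seller's account: goods 8354.86 = 8354.86
Buyer's account: export clearance 363.59 + freight 8020.65 + insurance 594.87 + destination terminal 571.37 + brokerage 195.94 + duty 760.61 = 10507.03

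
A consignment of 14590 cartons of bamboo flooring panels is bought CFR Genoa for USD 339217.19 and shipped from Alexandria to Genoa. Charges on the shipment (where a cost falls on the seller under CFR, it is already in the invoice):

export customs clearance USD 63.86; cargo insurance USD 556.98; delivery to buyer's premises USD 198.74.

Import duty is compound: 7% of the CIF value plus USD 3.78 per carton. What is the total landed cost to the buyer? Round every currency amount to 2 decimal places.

Total landed cost: USD 418907.30

CFR: the seller pays costs through ocean freight to the destination port, but not insurance.
Already in the invoice (seller's account under CFR): export clearance — exclude.
CIF value = CFR price + insurance = 339217.19 + 556.98 = 339774.17
Ad valorem component: 339774.17 × 7% = 23784.19
Specific component: 14590 × 3.78 = 55150.20
Import duty = 23784.19 + 55150.20 = 78934.39
Buyer bears: insurance 556.98 + delivery 198.74 + duty 78934.39 = 79690.11
Landed cost = invoice 339217.19 + 79690.11 = 418907.30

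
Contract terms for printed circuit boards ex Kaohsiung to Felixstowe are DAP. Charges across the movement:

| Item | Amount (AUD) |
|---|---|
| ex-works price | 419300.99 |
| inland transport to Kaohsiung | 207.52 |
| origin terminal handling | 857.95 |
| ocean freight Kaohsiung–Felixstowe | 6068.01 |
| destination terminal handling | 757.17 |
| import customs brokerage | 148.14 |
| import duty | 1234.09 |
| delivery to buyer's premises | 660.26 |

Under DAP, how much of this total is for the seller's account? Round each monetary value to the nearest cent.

Seller's account: AUD 427851.90

DAP: the seller bears all costs to the named destination except import duty and clearance.
Seller's account: goods 419300.99 + inland to port 207.52 + origin terminal 857.95 + freight 6068.01 + destination terminal 757.17 + delivery 660.26 = 427851.90
Buyer's account: brokerage 148.14 + duty 1234.09 = 1382.23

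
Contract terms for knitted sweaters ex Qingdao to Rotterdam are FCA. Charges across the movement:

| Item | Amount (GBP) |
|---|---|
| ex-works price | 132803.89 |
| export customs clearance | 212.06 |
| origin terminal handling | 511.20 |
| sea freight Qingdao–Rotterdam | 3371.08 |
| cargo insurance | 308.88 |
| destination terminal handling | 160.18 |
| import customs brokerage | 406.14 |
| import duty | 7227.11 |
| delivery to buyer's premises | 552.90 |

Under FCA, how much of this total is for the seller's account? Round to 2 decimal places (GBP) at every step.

FCA: the seller delivers export-cleared goods to the carrier; the buyer bears costs from that point.
Seller's account: goods 132803.89 + export clearance 212.06 = 133015.95
Buyer's account: origin terminal 511.20 + freight 3371.08 + insurance 308.88 + destination terminal 160.18 + brokerage 406.14 + duty 7227.11 + delivery 552.90 = 12537.49

Seller's account: GBP 133015.95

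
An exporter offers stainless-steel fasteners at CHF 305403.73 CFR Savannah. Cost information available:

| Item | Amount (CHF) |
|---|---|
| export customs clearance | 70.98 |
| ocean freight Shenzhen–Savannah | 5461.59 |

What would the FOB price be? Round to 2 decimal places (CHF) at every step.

FOB price: CHF 299942.14

Not relevant to the conversion: export clearance — on the seller under both CFR and FOB; already in the CFR price and stays in the FOB price.
From CFR to FOB, the seller no longer bears: freight.
FOB price = 305403.73 − 5461.59 = 299942.14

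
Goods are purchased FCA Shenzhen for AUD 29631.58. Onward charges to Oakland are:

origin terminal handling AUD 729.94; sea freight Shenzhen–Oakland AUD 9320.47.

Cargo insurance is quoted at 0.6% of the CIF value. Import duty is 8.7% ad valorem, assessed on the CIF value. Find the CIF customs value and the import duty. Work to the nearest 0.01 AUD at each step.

Let C be the CIF value. C = FCA price + pre-shipment costs + freight + 0.6% × C
C − 0.6% × C = 29631.58 + 729.94 + 9320.47
0.994 × C = 39681.99
C = 39681.99 / 0.994 = 39921.52
Insurance premium = 0.6% × 39921.52 = 239.53
Import duty = 39921.52 × 8.7% = 3473.17

CIF value: AUD 39921.52; import duty: AUD 3473.17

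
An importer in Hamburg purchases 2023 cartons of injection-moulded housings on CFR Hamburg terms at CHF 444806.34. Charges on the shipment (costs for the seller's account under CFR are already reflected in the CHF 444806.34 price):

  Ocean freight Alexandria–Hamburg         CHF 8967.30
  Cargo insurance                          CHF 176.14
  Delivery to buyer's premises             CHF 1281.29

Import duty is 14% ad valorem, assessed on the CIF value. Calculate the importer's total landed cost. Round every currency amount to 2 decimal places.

Total landed cost: CHF 508561.32

CFR: the seller pays costs through ocean freight to the destination port, but not insurance.
Already in the invoice (seller's account under CFR): freight — exclude.
CIF value = CFR price + insurance = 444806.34 + 176.14 = 444982.48
Import duty = 444982.48 × 14% = 62297.55
Buyer bears: insurance 176.14 + delivery 1281.29 + duty 62297.55 = 63754.98
Landed cost = invoice 444806.34 + 63754.98 = 508561.32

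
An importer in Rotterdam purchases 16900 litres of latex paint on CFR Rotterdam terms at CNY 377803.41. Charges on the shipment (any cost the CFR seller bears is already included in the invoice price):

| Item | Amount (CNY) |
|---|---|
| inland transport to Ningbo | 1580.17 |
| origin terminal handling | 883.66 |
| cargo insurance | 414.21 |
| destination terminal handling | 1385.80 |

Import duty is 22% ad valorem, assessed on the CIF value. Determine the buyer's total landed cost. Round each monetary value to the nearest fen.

Total landed cost: CNY 462811.30

CFR: the seller pays costs through ocean freight to the destination port, but not insurance.
Already in the invoice (seller's account under CFR): inland to port, origin terminal — exclude.
CIF value = CFR price + insurance = 377803.41 + 414.21 = 378217.62
Import duty = 378217.62 × 22% = 83207.88
Buyer bears: insurance 414.21 + destination terminal 1385.80 + duty 83207.88 = 85007.89
Landed cost = invoice 377803.41 + 85007.89 = 462811.30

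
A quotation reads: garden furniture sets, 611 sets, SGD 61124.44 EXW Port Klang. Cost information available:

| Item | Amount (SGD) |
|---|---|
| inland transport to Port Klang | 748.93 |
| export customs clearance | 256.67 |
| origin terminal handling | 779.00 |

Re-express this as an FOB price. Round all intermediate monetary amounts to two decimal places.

FOB price: SGD 62909.04

From EXW to FOB, the seller additionally bears: inland to port, export clearance, origin terminal.
FOB price = 61124.44 + 748.93 + 256.67 + 779.00 = 62909.04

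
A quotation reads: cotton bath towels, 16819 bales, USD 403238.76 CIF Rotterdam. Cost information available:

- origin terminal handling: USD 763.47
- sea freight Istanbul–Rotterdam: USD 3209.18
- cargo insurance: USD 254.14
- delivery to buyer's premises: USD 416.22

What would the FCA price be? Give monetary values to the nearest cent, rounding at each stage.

Not relevant to the conversion: delivery — on the buyer under both terms; not part of either seller's price.
From CIF to FCA, the seller no longer bears: origin terminal, freight, insurance.
FCA price = 403238.76 − 763.47 − 3209.18 − 254.14 = 399011.97

FCA price: USD 399011.97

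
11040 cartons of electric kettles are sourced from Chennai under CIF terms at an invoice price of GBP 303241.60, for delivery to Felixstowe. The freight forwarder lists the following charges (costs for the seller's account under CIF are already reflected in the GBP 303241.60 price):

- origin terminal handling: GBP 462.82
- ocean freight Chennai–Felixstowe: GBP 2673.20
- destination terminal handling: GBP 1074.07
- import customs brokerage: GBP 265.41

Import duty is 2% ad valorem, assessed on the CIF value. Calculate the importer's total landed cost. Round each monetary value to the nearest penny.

CIF: the seller pays costs through ocean freight and marine insurance to the destination port.
Already in the invoice (seller's account under CIF): origin terminal, freight — exclude.
The CIF price already equals the CIF value: 303241.60
Import duty = 303241.60 × 2% = 6064.83
Buyer bears: destination terminal 1074.07 + brokerage 265.41 + duty 6064.83 = 7404.31
Landed cost = invoice 303241.60 + 7404.31 = 310645.91

Total landed cost: GBP 310645.91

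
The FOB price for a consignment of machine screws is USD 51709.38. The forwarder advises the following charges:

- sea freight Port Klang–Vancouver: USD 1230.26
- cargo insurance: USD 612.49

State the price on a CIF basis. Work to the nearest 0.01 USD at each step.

From FOB to CIF, the seller additionally bears: freight, insurance.
CIF price = 51709.38 + 1230.26 + 612.49 = 53552.13

CIF price: USD 53552.13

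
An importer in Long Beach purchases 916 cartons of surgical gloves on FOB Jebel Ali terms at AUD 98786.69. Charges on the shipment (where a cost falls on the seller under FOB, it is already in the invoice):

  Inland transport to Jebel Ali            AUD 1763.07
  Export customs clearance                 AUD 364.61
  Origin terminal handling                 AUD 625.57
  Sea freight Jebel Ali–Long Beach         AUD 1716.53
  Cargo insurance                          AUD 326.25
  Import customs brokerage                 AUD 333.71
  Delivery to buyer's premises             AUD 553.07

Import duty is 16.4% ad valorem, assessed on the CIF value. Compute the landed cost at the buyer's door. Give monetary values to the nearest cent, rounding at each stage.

FOB: the seller bears costs until goods are on board at the origin port; the buyer bears freight, insurance and all costs thereafter.
Already in the invoice (seller's account under FOB): inland to port, export clearance, origin terminal — exclude.
CIF value = FOB price + freight + insurance = 98786.69 + 1716.53 + 326.25 = 100829.47
Import duty = 100829.47 × 16.4% = 16536.03
Buyer bears: freight 1716.53 + insurance 326.25 + brokerage 333.71 + delivery 553.07 + duty 16536.03 = 19465.59
Landed cost = invoice 98786.69 + 19465.59 = 118252.28

Total landed cost: AUD 118252.28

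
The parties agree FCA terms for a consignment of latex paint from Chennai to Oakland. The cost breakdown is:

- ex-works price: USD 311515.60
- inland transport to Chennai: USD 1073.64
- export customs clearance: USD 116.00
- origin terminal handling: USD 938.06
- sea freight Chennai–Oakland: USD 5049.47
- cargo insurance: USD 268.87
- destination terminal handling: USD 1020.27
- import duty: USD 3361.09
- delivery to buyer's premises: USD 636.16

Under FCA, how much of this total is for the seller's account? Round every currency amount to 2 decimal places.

Seller's account: USD 312705.24

FCA: the seller delivers export-cleared goods to the carrier; the buyer bears costs from that point.
Seller's account: goods 311515.60 + inland to port 1073.64 + export clearance 116.00 = 312705.24
Buyer's account: origin terminal 938.06 + freight 5049.47 + insurance 268.87 + destination terminal 1020.27 + duty 3361.09 + delivery 636.16 = 11273.92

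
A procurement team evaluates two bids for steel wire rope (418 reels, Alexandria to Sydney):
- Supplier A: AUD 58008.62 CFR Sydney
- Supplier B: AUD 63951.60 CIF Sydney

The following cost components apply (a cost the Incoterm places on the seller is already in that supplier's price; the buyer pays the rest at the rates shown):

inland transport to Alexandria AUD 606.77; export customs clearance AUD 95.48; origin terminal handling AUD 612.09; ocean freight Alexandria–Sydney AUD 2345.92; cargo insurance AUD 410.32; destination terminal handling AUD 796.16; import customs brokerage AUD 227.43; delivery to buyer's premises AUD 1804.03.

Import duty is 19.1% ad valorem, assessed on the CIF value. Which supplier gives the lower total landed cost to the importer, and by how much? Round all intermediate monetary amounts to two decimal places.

Supplier A (CFR):
CIF value = CFR price + insurance = 58008.62 + 410.32 = 58418.94
Import duty = 58418.94 × 19.1% = 11158.02
Buyer bears (A): 410.32 + 796.16 + 227.43 + 1804.03 = 3237.94
Landed cost (A) = invoice 58008.62 + 3237.94 + duty 11158.02 = 72404.58
Supplier B (CIF):
The CIF price already equals the CIF value: 63951.60
Import duty = 63951.60 × 19.1% = 12214.76
Buyer bears (B): 796.16 + 227.43 + 1804.03 = 2827.62
Landed cost (B) = invoice 63951.60 + 2827.62 + duty 12214.76 = 78993.98
Difference = |72404.58 − 78993.98| = 6589.40

Supplier A is cheaper by AUD 6589.40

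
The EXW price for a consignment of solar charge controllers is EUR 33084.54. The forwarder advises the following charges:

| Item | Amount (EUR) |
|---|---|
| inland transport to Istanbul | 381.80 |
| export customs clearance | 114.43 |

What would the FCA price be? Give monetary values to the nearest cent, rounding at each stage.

From EXW to FCA, the seller additionally bears: inland to port, export clearance.
FCA price = 33084.54 + 381.80 + 114.43 = 33580.77

FCA price: EUR 33580.77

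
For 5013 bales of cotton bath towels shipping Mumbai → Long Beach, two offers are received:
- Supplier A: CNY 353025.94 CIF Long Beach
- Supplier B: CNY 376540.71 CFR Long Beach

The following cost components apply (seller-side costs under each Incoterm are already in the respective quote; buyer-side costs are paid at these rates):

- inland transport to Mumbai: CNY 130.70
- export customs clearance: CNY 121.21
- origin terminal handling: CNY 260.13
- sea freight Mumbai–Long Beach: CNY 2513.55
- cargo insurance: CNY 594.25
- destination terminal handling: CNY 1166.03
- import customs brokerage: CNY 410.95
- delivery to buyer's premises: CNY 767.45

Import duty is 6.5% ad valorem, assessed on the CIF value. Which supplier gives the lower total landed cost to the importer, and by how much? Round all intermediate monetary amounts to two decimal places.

Supplier A is cheaper by CNY 25676.10

Supplier A (CIF):
The CIF price already equals the CIF value: 353025.94
Import duty = 353025.94 × 6.5% = 22946.69
Buyer bears (A): 1166.03 + 410.95 + 767.45 = 2344.43
Landed cost (A) = invoice 353025.94 + 2344.43 + duty 22946.69 = 378317.06
Supplier B (CFR):
CIF value = CFR price + insurance = 376540.71 + 594.25 = 377134.96
Import duty = 377134.96 × 6.5% = 24513.77
Buyer bears (B): 594.25 + 1166.03 + 410.95 + 767.45 = 2938.68
Landed cost (B) = invoice 376540.71 + 2938.68 + duty 24513.77 = 403993.16
Difference = |378317.06 − 403993.16| = 25676.10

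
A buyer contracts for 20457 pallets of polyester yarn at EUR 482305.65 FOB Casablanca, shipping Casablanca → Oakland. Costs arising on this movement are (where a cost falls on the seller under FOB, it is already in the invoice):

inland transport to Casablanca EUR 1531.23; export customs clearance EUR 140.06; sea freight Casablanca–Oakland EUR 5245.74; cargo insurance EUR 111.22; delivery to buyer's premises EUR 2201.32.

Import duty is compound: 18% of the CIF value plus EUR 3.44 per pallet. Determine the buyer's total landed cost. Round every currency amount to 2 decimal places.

Total landed cost: EUR 648015.28

FOB: the seller bears costs until goods are on board at the origin port; the buyer bears freight, insurance and all costs thereafter.
Already in the invoice (seller's account under FOB): inland to port, export clearance — exclude.
CIF value = FOB price + freight + insurance = 482305.65 + 5245.74 + 111.22 = 487662.61
Ad valorem component: 487662.61 × 18% = 87779.27
Specific component: 20457 × 3.44 = 70372.08
Import duty = 87779.27 + 70372.08 = 158151.35
Buyer bears: freight 5245.74 + insurance 111.22 + delivery 2201.32 + duty 158151.35 = 165709.63
Landed cost = invoice 482305.65 + 165709.63 = 648015.28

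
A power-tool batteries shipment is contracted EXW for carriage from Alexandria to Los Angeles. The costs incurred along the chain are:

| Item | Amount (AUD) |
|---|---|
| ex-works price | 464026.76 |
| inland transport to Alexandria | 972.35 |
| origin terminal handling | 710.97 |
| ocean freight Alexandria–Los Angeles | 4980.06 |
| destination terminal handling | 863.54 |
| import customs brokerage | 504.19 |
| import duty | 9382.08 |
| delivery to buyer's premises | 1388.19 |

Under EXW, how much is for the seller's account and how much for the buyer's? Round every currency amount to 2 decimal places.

EXW: the seller makes goods available at their premises; the buyer bears all onward costs.
Seller's account: goods 464026.76 = 464026.76
Buyer's account: inland to port 972.35 + origin terminal 710.97 + freight 4980.06 + destination terminal 863.54 + brokerage 504.19 + duty 9382.08 + delivery 1388.19 = 18801.38

Seller: AUD 464026.76; buyer: AUD 18801.38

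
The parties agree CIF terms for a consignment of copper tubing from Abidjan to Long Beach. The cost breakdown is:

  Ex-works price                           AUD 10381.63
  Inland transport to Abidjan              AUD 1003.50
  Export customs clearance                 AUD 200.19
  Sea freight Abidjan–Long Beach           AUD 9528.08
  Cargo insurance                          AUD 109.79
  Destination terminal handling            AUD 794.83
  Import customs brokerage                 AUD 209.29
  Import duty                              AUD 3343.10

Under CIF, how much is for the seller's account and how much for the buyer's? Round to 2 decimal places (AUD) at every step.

CIF: the seller pays costs through ocean freight and marine insurance to the destination port.
Seller's account: goods 10381.63 + inland to port 1003.50 + export clearance 200.19 + freight 9528.08 + insurance 109.79 = 21223.19
Buyer's account: destination terminal 794.83 + brokerage 209.29 + duty 3343.10 = 4347.22

Seller: AUD 21223.19; buyer: AUD 4347.22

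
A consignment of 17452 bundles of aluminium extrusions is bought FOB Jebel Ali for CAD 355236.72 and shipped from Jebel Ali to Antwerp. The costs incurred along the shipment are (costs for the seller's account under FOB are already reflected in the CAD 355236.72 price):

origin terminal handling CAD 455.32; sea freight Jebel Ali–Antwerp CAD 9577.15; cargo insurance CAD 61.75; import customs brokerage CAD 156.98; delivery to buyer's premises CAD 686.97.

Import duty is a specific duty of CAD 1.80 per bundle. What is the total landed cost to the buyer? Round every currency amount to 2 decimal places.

Total landed cost: CAD 397133.17

FOB: the seller bears costs until goods are on board at the origin port; the buyer bears freight, insurance and all costs thereafter.
Already in the invoice (seller's account under FOB): origin terminal — exclude.
CIF value = FOB price + freight + insurance = 355236.72 + 9577.15 + 61.75 = 364875.62
Import duty = 17452 × 1.80 = 31413.60
Buyer bears: freight 9577.15 + insurance 61.75 + brokerage 156.98 + delivery 686.97 + duty 31413.60 = 41896.45
Landed cost = invoice 355236.72 + 41896.45 = 397133.17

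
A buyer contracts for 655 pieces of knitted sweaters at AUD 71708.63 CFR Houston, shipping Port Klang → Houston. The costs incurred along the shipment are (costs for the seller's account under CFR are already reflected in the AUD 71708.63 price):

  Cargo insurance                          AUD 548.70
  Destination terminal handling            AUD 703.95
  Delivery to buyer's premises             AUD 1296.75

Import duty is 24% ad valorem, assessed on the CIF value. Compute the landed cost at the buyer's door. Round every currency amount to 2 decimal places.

Total landed cost: AUD 91599.79

CFR: the seller pays costs through ocean freight to the destination port, but not insurance.
CIF value = CFR price + insurance = 71708.63 + 548.70 = 72257.33
Import duty = 72257.33 × 24% = 17341.76
Buyer bears: insurance 548.70 + destination terminal 703.95 + delivery 1296.75 + duty 17341.76 = 19891.16
Landed cost = invoice 71708.63 + 19891.16 = 91599.79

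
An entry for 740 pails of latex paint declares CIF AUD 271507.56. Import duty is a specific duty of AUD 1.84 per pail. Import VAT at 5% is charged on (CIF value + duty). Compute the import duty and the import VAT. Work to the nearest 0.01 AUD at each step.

Import duty: AUD 1361.60; import VAT: AUD 13643.46

Import duty = 740 × 1.84 = 1361.60
VAT base = CIF + duty = 271507.56 + 1361.60 = 272869.16
Import VAT = 272869.16 × 5% = 13643.46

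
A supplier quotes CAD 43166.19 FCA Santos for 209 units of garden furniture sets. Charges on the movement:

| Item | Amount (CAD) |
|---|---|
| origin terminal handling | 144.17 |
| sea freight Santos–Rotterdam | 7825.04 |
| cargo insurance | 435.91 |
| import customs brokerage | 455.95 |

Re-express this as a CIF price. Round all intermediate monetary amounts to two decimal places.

Not relevant to the conversion: brokerage — on the buyer under both terms; not part of either seller's price.
From FCA to CIF, the seller additionally bears: origin terminal, freight, insurance.
CIF price = 43166.19 + 144.17 + 7825.04 + 435.91 = 51571.31

CIF price: CAD 51571.31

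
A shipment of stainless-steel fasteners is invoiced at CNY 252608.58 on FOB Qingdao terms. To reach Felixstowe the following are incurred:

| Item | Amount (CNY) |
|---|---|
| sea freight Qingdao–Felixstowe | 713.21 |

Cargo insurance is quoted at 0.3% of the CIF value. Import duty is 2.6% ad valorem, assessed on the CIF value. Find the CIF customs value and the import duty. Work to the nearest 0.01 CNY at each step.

CIF value: CNY 254084.04; import duty: CNY 6606.19

Let C be the CIF value. C = FOB price + freight + 0.3% × C
C − 0.3% × C = 252608.58 + 713.21
0.997 × C = 253321.79
C = 253321.79 / 0.997 = 254084.04
Insurance premium = 0.3% × 254084.04 = 762.25
Import duty = 254084.04 × 2.6% = 6606.19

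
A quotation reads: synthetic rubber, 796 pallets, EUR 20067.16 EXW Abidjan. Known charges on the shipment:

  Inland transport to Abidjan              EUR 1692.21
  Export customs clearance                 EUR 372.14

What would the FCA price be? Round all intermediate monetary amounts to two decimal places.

From EXW to FCA, the seller additionally bears: inland to port, export clearance.
FCA price = 20067.16 + 1692.21 + 372.14 = 22131.51

FCA price: EUR 22131.51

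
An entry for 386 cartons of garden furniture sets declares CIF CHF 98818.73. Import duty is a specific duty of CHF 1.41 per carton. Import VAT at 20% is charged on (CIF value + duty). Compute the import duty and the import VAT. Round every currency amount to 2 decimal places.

Import duty: CHF 544.26; import VAT: CHF 19872.60

Import duty = 386 × 1.41 = 544.26
VAT base = CIF + duty = 98818.73 + 544.26 = 99362.99
Import VAT = 99362.99 × 20% = 19872.60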